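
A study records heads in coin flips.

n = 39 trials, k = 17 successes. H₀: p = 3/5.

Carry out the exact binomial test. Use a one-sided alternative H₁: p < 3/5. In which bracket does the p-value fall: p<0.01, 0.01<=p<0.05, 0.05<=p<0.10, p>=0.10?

p-value bracket: 0.01<=p<0.05

Exact binomial: n=39, k=17, p₀=3/5=0.6000
P(X≤17) from Σ C(n,i)·p₀^i·(1−p₀)^(n−i)
p-value (one-sided, H₁ less) = 0.02803
→ bracket: 0.01<=p<0.05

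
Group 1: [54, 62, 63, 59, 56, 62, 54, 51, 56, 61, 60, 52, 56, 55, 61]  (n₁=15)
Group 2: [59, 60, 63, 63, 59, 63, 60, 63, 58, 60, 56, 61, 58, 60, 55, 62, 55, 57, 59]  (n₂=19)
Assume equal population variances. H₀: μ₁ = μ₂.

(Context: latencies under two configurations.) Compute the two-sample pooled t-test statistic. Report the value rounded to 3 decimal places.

test statistic = -1.839

x̄₁=57.467, s₁=3.907, n₁=15
x̄₂=59.526, s₂=2.611, n₂=19
s_p² = [14·3.907² + 18·2.611²]/32 = 10.5147
SE = √(s_p²·(1/15+1/19)) = 1.1200
t = (57.467−59.526)/1.1200 = -1.8390
df = 32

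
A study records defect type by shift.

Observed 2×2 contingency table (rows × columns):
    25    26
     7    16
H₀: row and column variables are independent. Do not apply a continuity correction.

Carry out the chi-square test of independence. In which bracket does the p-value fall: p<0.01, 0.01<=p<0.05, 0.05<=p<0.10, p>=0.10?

Row totals [51, 23], col totals [32, 42], n=74
χ² = (25−22.05)²/22.05 + (26−28.95)²/28.95 + (7−9.95)²/9.95 + (16−13.05)²/13.05 = 2.2307
df = 1
p-value (upper-tail) = 0.13529
→ bracket: p>=0.10

p-value bracket: p>=0.10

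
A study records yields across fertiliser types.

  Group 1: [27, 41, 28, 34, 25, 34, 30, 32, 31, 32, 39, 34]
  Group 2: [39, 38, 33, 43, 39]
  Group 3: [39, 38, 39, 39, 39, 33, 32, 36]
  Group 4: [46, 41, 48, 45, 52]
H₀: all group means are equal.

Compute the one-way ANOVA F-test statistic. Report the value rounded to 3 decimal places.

test statistic = 15.204

Group means [32.25, 38.40, 36.88, 46.40], grand mean 36.867
SSB = Σnᵢ(x̄ᵢ−x̄)² = 721.942; SSW = ΣΣ(x−x̄ᵢ)² = 411.525
MSB = 721.942/3 = 240.6472; MSW = 411.525/26 = 15.8279
F = MSB/MSW = 15.2040
df = (3, 26)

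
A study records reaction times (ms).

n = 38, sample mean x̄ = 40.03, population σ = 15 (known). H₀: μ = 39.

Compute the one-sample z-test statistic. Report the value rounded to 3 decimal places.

test statistic = 0.423

SE = σ/√n = 15/√38 = 2.4333
z = (x̄−μ₀)/SE = (40.03−39)/2.4333 = 0.4233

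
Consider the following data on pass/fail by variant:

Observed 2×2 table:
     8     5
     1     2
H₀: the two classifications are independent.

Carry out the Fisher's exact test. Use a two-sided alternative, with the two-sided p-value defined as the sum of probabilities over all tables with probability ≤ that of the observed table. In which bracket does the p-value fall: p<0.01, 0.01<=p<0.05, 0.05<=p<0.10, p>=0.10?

Margins: r₁=13, r₂=3, c₁=9, c₂=7, n=16
p_obs = C(13,8)·C(3,1)/C(16,9); sum pmf over tables with pmf ≤ p_obs
p-value (two-sided) = 0.55000
→ bracket: p>=0.10

p-value bracket: p>=0.10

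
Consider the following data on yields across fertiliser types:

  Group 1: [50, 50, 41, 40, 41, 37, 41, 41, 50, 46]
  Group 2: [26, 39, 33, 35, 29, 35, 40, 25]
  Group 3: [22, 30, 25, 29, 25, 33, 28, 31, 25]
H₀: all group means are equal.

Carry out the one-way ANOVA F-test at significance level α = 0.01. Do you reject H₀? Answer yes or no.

Group means [43.70, 32.75, 27.56], grand mean 35.074
SSB = Σnᵢ(x̄ᵢ−x̄)² = 1296.030; SSW = ΣΣ(x−x̄ᵢ)² = 533.822
MSB = 1296.030/2 = 648.0148; MSW = 533.822/24 = 22.2426
F = MSB/MSW = 29.1340
df = (2, 24)
p-value (upper-tail) = 0.00000
At α=0.01: p < α → reject H₀

reject H₀: yes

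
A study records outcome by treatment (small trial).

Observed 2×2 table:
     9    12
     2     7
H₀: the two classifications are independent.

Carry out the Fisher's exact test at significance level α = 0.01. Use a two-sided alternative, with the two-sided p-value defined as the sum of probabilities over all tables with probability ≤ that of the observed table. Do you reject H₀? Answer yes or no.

reject H₀: no

Margins: r₁=21, r₂=9, c₁=11, c₂=19, n=30
p_obs = C(21,9)·C(9,2)/C(30,11); sum pmf over tables with pmf ≤ p_obs
p-value (two-sided) = 0.41889
At α=0.01: p ≥ α → fail to reject H₀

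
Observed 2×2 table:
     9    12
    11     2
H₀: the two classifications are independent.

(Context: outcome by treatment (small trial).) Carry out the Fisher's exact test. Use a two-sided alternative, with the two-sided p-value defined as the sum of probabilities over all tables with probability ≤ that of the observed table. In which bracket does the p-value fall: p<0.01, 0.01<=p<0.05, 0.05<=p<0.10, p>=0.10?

Margins: r₁=21, r₂=13, c₁=20, c₂=14, n=34
p_obs = C(21,9)·C(13,11)/C(34,20); sum pmf over tables with pmf ≤ p_obs
p-value (two-sided) = 0.03021
→ bracket: 0.01<=p<0.05

p-value bracket: 0.01<=p<0.05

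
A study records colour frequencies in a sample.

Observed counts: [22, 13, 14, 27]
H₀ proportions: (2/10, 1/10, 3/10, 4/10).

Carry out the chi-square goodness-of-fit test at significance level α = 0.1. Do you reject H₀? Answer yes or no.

n = 76; E_i = n·p_i = [15.20, 7.60, 22.80, 30.40]
χ² = (22−15.20)²/15.20 + (13−7.60)²/7.60 + (14−22.80)²/22.80 + (27−30.40)²/30.40 = 10.6557
df = 3
p-value (upper-tail) = 0.01374
At α=0.1: p < α → reject H₀

reject H₀: yes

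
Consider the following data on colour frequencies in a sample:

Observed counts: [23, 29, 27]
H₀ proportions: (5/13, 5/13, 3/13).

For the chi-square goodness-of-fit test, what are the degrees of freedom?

degrees of freedom = 2

df = k − 1 = 3 − 1 = 2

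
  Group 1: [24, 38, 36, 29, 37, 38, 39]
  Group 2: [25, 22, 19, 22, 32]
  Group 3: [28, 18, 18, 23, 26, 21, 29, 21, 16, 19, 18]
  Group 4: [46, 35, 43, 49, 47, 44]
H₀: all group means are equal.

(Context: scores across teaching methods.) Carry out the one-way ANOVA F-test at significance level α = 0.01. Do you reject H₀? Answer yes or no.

reject H₀: yes

Group means [34.43, 24.00, 21.55, 44.00], grand mean 29.724
SSB = Σnᵢ(x̄ᵢ−x̄)² = 2277.352; SSW = ΣΣ(x−x̄ᵢ)² = 606.442
MSB = 2277.352/3 = 759.1172; MSW = 606.442/25 = 24.2577
F = MSB/MSW = 31.2939
df = (3, 25)
p-value (upper-tail) = 0.00000
At α=0.01: p < α → reject H₀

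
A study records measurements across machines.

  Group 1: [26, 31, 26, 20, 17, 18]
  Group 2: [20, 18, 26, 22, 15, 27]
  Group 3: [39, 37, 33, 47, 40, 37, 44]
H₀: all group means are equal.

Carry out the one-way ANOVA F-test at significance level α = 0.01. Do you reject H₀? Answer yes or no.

Group means [23.00, 21.33, 39.57], grand mean 28.579
SSB = Σnᵢ(x̄ᵢ−x̄)² = 1347.584; SSW = ΣΣ(x−x̄ᵢ)² = 391.048
MSB = 1347.584/2 = 673.7920; MSW = 391.048/16 = 24.4405
F = MSB/MSW = 27.5687
df = (2, 16)
p-value (upper-tail) = 0.00001
At α=0.01: p < α → reject H₀

reject H₀: yes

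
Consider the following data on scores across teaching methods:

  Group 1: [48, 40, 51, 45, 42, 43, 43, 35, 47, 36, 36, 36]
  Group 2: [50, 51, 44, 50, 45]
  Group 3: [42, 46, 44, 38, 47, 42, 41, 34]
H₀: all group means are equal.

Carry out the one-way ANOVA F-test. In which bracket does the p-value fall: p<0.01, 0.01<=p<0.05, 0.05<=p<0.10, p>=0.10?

Group means [41.83, 48.00, 41.75], grand mean 43.040
SSB = Σnᵢ(x̄ᵢ−x̄)² = 153.793; SSW = ΣΣ(x−x̄ᵢ)² = 481.167
MSB = 153.793/2 = 76.8967; MSW = 481.167/22 = 21.8712
F = MSB/MSW = 3.5159
df = (2, 22)
p-value (upper-tail) = 0.04732
→ bracket: 0.01<=p<0.05

p-value bracket: 0.01<=p<0.05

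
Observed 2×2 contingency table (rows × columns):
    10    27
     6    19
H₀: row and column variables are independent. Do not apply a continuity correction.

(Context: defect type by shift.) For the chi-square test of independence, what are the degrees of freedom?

degrees of freedom = 1

df = (r−1)(c−1) = (2−1)·(2−1) = 1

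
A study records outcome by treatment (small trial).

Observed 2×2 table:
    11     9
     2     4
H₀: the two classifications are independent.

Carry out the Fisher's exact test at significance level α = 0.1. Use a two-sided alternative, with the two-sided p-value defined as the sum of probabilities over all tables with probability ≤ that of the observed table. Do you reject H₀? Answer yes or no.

reject H₀: no

Margins: r₁=20, r₂=6, c₁=13, c₂=13, n=26
p_obs = C(20,11)·C(6,2)/C(26,13); sum pmf over tables with pmf ≤ p_obs
p-value (two-sided) = 0.64472
At α=0.1: p ≥ α → fail to reject H₀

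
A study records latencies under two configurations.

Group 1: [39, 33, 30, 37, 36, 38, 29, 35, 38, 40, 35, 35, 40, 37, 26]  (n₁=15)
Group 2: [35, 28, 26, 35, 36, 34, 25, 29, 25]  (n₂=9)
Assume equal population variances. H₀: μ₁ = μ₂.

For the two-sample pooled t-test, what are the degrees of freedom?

df = n₁ + n₂ − 2 = 15 + 9 − 2 = 22

degrees of freedom = 22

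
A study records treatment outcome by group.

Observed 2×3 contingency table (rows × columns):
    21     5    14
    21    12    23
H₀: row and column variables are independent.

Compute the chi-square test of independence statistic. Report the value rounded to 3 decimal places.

Row totals [40, 56], col totals [42, 17, 37], n=96
χ² = (21−17.50)²/17.50 + (5−7.08)²/7.08 + (14−15.42)²/15.42 + (21−24.50)²/24.50 + (12−9.92)²/9.92 + (23−21.58)²/21.58 = 2.4736
df = 2

test statistic = 2.474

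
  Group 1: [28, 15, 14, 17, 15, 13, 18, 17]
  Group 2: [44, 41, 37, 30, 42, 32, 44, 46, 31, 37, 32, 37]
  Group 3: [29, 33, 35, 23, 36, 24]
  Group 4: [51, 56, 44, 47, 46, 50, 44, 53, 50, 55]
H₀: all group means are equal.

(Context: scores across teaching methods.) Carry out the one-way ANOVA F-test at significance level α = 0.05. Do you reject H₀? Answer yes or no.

reject H₀: yes

Group means [17.12, 37.75, 30.00, 49.60], grand mean 35.167
SSB = Σnᵢ(x̄ᵢ−x̄)² = 4927.475; SSW = ΣΣ(x−x̄ᵢ)² = 825.525
MSB = 4927.475/3 = 1642.4917; MSW = 825.525/32 = 25.7977
F = MSB/MSW = 63.6683
df = (3, 32)
p-value (upper-tail) = 0.00000
At α=0.05: p < α → reject H₀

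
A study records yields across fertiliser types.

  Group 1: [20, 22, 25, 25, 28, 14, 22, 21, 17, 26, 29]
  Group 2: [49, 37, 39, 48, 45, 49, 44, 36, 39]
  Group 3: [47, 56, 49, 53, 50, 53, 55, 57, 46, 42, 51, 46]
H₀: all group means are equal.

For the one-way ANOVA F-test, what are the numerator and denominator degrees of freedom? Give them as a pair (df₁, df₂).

degrees of freedom = [2, 29]

k = 3 groups, N = 32 total
df = (k−1, N−k) = (3−1, 32−3) = (2, 29)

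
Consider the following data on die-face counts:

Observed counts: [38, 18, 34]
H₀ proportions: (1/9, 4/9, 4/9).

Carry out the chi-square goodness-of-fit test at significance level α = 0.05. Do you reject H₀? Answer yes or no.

n = 90; E_i = n·p_i = [10.00, 40.00, 40.00]
χ² = (38−10.00)²/10.00 + (18−40.00)²/40.00 + (34−40.00)²/40.00 = 91.4000
df = 2
p-value (upper-tail) = 0.00000
At α=0.05: p < α → reject H₀

reject H₀: yes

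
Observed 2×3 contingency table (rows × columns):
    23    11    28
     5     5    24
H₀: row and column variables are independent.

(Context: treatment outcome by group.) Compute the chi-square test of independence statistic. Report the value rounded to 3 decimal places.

Row totals [62, 34], col totals [28, 16, 52], n=96
χ² = (23−18.08)²/18.08 + (11−10.33)²/10.33 + (28−33.58)²/33.58 + (5−9.92)²/9.92 + (5−5.67)²/5.67 + (24−18.42)²/18.42 = 6.5168
df = 2

test statistic = 6.517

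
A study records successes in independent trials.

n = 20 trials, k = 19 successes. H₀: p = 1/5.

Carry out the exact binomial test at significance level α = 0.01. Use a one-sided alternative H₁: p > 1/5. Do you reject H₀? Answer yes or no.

reject H₀: yes

Exact binomial: n=20, k=19, p₀=1/5=0.2000
P(X≥19) from Σ C(n,i)·p₀^i·(1−p₀)^(n−i)
p-value (one-sided, H₁ greater) = 0.00000
At α=0.01: p < α → reject H₀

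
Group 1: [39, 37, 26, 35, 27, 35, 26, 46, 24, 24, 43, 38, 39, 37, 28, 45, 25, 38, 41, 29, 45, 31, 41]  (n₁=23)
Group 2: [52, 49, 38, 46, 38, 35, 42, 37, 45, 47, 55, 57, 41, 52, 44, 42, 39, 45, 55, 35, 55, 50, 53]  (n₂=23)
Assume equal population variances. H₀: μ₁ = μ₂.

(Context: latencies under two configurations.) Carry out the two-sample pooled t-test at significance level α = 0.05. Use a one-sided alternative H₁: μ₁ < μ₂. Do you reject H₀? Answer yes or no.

x̄₁=34.739, s₁=7.331, n₁=23
x̄₂=45.739, s₂=6.982, n₂=23
s_p² = [22·7.331² + 22·6.982²]/44 = 51.2470
SE = √(s_p²·(1/23+1/23)) = 2.1110
t = (34.739−45.739)/2.1110 = -5.2108
df = 44
p-value (one-sided, H₁ less) = 0.00000
At α=0.05: p < α → reject H₀

reject H₀: yes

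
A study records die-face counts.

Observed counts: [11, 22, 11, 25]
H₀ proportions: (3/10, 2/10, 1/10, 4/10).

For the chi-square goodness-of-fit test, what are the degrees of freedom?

df = k − 1 = 4 − 1 = 3

degrees of freedom = 3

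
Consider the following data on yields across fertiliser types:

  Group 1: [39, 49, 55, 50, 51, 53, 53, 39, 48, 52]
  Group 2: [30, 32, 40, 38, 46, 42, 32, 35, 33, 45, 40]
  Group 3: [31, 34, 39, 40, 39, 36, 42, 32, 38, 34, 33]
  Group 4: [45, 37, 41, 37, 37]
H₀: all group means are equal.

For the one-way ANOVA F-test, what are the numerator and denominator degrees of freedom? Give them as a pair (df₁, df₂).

degrees of freedom = [3, 33]

k = 4 groups, N = 37 total
df = (k−1, N−k) = (4−1, 37−4) = (3, 33)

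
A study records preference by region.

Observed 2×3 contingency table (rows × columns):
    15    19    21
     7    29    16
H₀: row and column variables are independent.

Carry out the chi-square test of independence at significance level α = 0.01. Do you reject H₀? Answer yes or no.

Row totals [55, 52], col totals [22, 48, 37], n=107
χ² = (15−11.31)²/11.31 + (19−24.67)²/24.67 + (21−19.02)²/19.02 + (7−10.69)²/10.69 + (29−23.33)²/23.33 + (16−17.98)²/17.98 = 5.5884
df = 2
p-value (upper-tail) = 0.06116
At α=0.01: p ≥ α → fail to reject H₀

reject H₀: no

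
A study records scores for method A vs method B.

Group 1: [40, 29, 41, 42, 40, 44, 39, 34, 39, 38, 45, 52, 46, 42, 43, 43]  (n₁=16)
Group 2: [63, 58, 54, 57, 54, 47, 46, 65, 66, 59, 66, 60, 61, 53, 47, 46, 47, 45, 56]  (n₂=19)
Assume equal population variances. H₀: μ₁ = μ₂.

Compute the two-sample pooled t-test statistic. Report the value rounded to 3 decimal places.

x̄₁=41.062, s₁=5.118, n₁=16
x̄₂=55.263, s₂=7.287, n₂=19
s_p² = [15·5.118² + 18·7.287²]/33 = 40.8673
SE = √(s_p²·(1/16+1/19)) = 2.1691
t = (41.062−55.263)/2.1691 = -6.5467
df = 33

test statistic = -6.547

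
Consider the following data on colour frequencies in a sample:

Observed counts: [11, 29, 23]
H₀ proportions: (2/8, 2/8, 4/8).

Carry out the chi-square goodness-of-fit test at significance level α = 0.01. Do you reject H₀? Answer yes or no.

reject H₀: yes

n = 63; E_i = n·p_i = [15.75, 15.75, 31.50]
χ² = (11−15.75)²/15.75 + (29−15.75)²/15.75 + (23−31.50)²/31.50 = 14.8730
df = 2
p-value (upper-tail) = 0.00059
At α=0.01: p < α → reject H₀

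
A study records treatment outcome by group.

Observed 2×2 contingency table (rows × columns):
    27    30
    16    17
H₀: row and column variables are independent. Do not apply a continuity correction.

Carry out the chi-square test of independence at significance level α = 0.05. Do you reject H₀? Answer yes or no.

Row totals [57, 33], col totals [43, 47], n=90
χ² = (27−27.23)²/27.23 + (30−29.77)²/29.77 + (16−15.77)²/15.77 + (17−17.23)²/17.23 = 0.0104
df = 1
p-value (upper-tail) = 0.91861
At α=0.05: p ≥ α → fail to reject H₀

reject H₀: no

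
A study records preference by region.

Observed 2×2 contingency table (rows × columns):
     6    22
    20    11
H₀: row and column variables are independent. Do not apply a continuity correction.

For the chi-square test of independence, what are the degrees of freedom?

df = (r−1)(c−1) = (2−1)·(2−1) = 1

degrees of freedom = 1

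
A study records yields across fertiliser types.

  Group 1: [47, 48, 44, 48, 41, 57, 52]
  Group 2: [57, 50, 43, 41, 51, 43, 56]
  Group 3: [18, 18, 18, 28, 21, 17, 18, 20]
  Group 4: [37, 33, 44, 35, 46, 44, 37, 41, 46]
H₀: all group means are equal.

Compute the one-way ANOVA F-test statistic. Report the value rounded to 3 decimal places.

Group means [48.14, 48.71, 19.75, 40.33], grand mean 38.677
SSB = Σnᵢ(x̄ᵢ−x̄)² = 4222.988; SSW = ΣΣ(x−x̄ᵢ)² = 701.786
MSB = 4222.988/3 = 1407.6628; MSW = 701.786/27 = 25.9921
F = MSB/MSW = 54.1574
df = (3, 27)

test statistic = 54.157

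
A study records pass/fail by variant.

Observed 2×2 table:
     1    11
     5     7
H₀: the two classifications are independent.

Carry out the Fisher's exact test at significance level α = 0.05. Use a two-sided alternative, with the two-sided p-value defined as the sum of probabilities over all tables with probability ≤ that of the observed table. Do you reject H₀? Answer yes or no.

reject H₀: no

Margins: r₁=12, r₂=12, c₁=6, c₂=18, n=24
p_obs = C(12,1)·C(12,5)/C(24,6); sum pmf over tables with pmf ≤ p_obs
p-value (two-sided) = 0.15495
At α=0.05: p ≥ α → fail to reject H₀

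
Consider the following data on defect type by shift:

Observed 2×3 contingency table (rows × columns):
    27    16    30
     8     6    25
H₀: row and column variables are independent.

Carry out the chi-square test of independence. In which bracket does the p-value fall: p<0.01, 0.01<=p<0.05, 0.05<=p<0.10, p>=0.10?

p-value bracket: 0.05<=p<0.10

Row totals [73, 39], col totals [35, 22, 55], n=112
χ² = (27−22.81)²/22.81 + (16−14.34)²/14.34 + (30−35.85)²/35.85 + (8−12.19)²/12.19 + (6−7.66)²/7.66 + (25−19.15)²/19.15 = 5.4997
df = 2
p-value (upper-tail) = 0.06394
→ bracket: 0.05<=p<0.10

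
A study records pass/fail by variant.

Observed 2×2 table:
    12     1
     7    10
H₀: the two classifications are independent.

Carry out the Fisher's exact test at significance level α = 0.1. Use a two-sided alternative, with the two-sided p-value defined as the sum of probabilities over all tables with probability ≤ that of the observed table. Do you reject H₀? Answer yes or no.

reject H₀: yes

Margins: r₁=13, r₂=17, c₁=19, c₂=11, n=30
p_obs = C(13,12)·C(17,7)/C(30,19); sum pmf over tables with pmf ≤ p_obs
p-value (two-sided) = 0.00673
At α=0.1: p < α → reject H₀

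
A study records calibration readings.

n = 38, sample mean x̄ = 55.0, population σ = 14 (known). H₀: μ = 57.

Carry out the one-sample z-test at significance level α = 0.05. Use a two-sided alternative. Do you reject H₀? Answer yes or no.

reject H₀: no

SE = σ/√n = 14/√38 = 2.2711
z = (x̄−μ₀)/SE = (55.0−57)/2.2711 = -0.8806
p-value (two-sided) = 0.37852
At α=0.05: p ≥ α → fail to reject H₀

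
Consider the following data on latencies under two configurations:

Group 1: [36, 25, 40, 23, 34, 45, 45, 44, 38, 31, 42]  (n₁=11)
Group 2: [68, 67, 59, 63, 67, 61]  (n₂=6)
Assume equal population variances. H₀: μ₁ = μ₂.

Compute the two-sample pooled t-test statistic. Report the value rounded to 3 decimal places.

x̄₁=36.636, s₁=7.724, n₁=11
x̄₂=64.167, s₂=3.710, n₂=6
s_p² = [10·7.724² + 5·3.710²]/15 = 44.3586
SE = √(s_p²·(1/11+1/6)) = 3.3802
t = (36.636−64.167)/3.3802 = -8.1446
df = 15

test statistic = -8.145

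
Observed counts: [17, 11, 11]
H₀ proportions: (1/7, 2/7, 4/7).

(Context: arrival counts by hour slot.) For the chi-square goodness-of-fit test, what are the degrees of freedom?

degrees of freedom = 2

df = k − 1 = 3 − 1 = 2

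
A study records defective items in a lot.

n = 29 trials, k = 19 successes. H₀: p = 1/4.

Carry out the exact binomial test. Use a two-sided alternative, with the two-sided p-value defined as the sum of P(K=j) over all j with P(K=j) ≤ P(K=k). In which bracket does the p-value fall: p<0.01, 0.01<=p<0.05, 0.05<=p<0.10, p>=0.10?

Exact binomial: n=29, k=19, p₀=1/4=0.2500
P(X=j) = C(n,j)·p₀^j·(1−p₀)^(n−j); p = Σ P(X=j) over j with P(X=j) ≤ P(X=19)
p-value (two-sided) = 0.00000
→ bracket: p<0.01

p-value bracket: p<0.01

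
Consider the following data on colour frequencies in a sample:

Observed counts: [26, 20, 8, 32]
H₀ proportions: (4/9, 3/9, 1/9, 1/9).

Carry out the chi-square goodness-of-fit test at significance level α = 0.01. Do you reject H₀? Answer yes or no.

n = 86; E_i = n·p_i = [38.22, 28.67, 9.56, 9.56]
χ² = (26−38.22)²/38.22 + (20−28.67)²/28.67 + (8−9.56)²/9.56 + (32−9.56)²/9.56 = 59.5000
df = 3
p-value (upper-tail) = 0.00000
At α=0.01: p < α → reject H₀

reject H₀: yes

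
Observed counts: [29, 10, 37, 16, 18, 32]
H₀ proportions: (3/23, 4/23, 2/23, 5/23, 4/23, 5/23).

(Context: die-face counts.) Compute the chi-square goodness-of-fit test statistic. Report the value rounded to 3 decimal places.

test statistic = 72.910

n = 142; E_i = n·p_i = [18.52, 24.70, 12.35, 30.87, 24.70, 30.87]
χ² = (29−18.52)²/18.52 + (10−24.70)²/24.70 + (37−12.35)²/12.35 + (16−30.87)²/30.87 + (18−24.70)²/24.70 + (32−30.87)²/30.87 = 72.9096
df = 5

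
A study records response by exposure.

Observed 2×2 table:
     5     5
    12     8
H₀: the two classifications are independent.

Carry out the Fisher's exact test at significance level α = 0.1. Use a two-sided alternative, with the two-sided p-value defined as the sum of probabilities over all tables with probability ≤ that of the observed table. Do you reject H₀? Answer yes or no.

Margins: r₁=10, r₂=20, c₁=17, c₂=13, n=30
p_obs = C(10,5)·C(20,12)/C(30,17); sum pmf over tables with pmf ≤ p_obs
p-value (two-sided) = 0.70548
At α=0.1: p ≥ α → fail to reject H₀

reject H₀: no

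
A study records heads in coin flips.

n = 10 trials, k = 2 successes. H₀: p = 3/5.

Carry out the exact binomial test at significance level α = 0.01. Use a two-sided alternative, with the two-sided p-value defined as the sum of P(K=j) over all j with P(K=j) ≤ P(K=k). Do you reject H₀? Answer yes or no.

Exact binomial: n=10, k=2, p₀=3/5=0.6000
P(X=j) = C(n,j)·p₀^j·(1−p₀)^(n−j); p = Σ P(X=j) over j with P(X=j) ≤ P(X=2)
p-value (two-sided) = 0.01834
At α=0.01: p ≥ α → fail to reject H₀

reject H₀: no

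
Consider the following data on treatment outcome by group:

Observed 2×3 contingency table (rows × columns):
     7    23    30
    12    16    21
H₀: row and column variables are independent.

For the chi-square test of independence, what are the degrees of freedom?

df = (r−1)(c−1) = (2−1)·(3−1) = 2

degrees of freedom = 2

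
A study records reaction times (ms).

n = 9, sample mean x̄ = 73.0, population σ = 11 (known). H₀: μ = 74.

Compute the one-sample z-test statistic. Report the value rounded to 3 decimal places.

test statistic = -0.273

SE = σ/√n = 11/√9 = 3.6667
z = (x̄−μ₀)/SE = (73.0−74)/3.6667 = -0.2727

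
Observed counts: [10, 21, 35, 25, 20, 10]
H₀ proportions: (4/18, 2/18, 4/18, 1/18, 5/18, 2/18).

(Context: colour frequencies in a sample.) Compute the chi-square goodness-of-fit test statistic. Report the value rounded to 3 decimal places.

n = 121; E_i = n·p_i = [26.89, 13.44, 26.89, 6.72, 33.61, 13.44]
χ² = (10−26.89)²/26.89 + (21−13.44)²/13.44 + (35−26.89)²/26.89 + (25−6.72)²/6.72 + (20−33.61)²/33.61 + (10−13.44)²/13.44 = 73.3926
df = 5

test statistic = 73.393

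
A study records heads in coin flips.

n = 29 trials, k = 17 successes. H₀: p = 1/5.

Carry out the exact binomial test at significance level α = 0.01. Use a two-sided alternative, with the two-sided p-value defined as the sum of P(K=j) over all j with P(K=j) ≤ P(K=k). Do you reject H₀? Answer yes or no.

reject H₀: yes

Exact binomial: n=29, k=17, p₀=1/5=0.2000
P(X=j) = C(n,j)·p₀^j·(1−p₀)^(n−j); p = Σ P(X=j) over j with P(X=j) ≤ P(X=17)
p-value (two-sided) = 0.00001
At α=0.01: p < α → reject H₀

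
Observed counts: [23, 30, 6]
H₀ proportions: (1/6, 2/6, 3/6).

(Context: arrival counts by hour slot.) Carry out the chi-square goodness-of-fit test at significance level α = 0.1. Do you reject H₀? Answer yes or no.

reject H₀: yes

n = 59; E_i = n·p_i = [9.83, 19.67, 29.50]
χ² = (23−9.83)²/9.83 + (30−19.67)²/19.67 + (6−29.50)²/29.50 = 41.7797
df = 2
p-value (upper-tail) = 0.00000
At α=0.1: p < α → reject H₀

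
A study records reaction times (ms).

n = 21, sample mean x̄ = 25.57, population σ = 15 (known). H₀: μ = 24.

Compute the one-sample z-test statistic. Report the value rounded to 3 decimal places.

SE = σ/√n = 15/√21 = 3.2733
z = (x̄−μ₀)/SE = (25.57−24)/3.2733 = 0.4796

test statistic = 0.480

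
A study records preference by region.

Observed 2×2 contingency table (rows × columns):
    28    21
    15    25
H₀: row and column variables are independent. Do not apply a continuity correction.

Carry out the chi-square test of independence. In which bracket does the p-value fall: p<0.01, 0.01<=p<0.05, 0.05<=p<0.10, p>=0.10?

Row totals [49, 40], col totals [43, 46], n=89
χ² = (28−23.67)²/23.67 + (21−25.33)²/25.33 + (15−19.33)²/19.33 + (25−20.67)²/20.67 = 3.4027
df = 1
p-value (upper-tail) = 0.06509
→ bracket: 0.05<=p<0.10

p-value bracket: 0.05<=p<0.10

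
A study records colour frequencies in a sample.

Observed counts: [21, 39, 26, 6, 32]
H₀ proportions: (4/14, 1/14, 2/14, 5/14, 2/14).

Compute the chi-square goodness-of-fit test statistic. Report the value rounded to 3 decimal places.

test statistic = 156.954

n = 124; E_i = n·p_i = [35.43, 8.86, 17.71, 44.29, 17.71]
χ² = (21−35.43)²/35.43 + (39−8.86)²/8.86 + (26−17.71)²/17.71 + (6−44.29)²/44.29 + (32−17.71)²/17.71 = 156.9540
df = 4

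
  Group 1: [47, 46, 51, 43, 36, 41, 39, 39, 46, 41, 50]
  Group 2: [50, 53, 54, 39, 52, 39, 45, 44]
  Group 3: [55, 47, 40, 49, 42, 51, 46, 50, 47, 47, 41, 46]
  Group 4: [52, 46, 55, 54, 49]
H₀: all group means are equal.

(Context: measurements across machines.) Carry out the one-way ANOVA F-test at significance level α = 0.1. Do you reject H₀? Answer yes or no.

Group means [43.55, 47.00, 46.75, 51.20], grand mean 46.444
SSB = Σnᵢ(x̄ᵢ−x̄)² = 209.112; SSW = ΣΣ(x−x̄ᵢ)² = 751.777
MSB = 209.112/3 = 69.7039; MSW = 751.777/32 = 23.4930
F = MSB/MSW = 2.9670
df = (3, 32)
p-value (upper-tail) = 0.04659
At α=0.1: p < α → reject H₀

reject H₀: yes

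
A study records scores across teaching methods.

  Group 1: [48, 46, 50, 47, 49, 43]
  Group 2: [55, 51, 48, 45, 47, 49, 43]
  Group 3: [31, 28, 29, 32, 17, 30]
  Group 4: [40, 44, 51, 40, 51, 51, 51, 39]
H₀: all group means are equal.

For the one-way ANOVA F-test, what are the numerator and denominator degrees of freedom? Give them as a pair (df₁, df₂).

k = 4 groups, N = 27 total
df = (k−1, N−k) = (4−1, 27−4) = (3, 23)

degrees of freedom = [3, 23]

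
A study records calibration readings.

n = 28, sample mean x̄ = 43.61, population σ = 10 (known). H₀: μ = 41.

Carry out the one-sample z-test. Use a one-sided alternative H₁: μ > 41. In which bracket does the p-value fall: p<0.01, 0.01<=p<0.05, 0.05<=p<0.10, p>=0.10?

SE = σ/√n = 10/√28 = 1.8898
z = (x̄−μ₀)/SE = (43.61−41)/1.8898 = 1.3811
p-value (one-sided, H₁ greater) = 0.08363
→ bracket: 0.05<=p<0.10

p-value bracket: 0.05<=p<0.10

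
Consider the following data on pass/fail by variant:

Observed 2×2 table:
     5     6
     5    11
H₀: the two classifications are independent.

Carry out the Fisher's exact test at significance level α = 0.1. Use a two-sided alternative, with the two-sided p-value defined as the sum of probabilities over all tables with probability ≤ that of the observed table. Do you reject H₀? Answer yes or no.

reject H₀: no

Margins: r₁=11, r₂=16, c₁=10, c₂=17, n=27
p_obs = C(11,5)·C(16,5)/C(27,10); sum pmf over tables with pmf ≤ p_obs
p-value (two-sided) = 0.68675
At α=0.1: p ≥ α → fail to reject H₀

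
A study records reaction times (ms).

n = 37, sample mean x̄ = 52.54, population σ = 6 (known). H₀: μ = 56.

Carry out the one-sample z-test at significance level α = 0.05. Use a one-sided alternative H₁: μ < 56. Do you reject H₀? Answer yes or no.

reject H₀: yes

SE = σ/√n = 6/√37 = 0.9864
z = (x̄−μ₀)/SE = (52.54−56)/0.9864 = -3.5077
p-value (one-sided, H₁ less) = 0.00023
At α=0.05: p < α → reject H₀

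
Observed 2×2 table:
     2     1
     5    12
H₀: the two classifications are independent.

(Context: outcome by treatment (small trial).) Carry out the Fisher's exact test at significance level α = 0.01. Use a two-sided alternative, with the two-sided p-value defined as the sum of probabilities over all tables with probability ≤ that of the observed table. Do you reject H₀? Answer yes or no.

reject H₀: no

Margins: r₁=3, r₂=17, c₁=7, c₂=13, n=20
p_obs = C(3,2)·C(17,5)/C(20,7); sum pmf over tables with pmf ≤ p_obs
p-value (two-sided) = 0.27018
At α=0.01: p ≥ α → fail to reject H₀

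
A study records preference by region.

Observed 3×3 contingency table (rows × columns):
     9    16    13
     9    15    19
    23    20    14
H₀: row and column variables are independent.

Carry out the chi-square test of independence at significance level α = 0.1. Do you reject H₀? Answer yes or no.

reject H₀: no

Row totals [38, 43, 57], col totals [41, 51, 46], n=138
χ² = (9−11.29)²/11.29 + (16−14.04)²/14.04 + (13−12.67)²/12.67 + (9−12.78)²/12.78 + (15−15.89)²/15.89 + (19−14.33)²/14.33 + (23−16.93)²/16.93 + (20−21.07)²/21.07 + (14−19.00)²/19.00 = 6.9728
df = 4
p-value (upper-tail) = 0.13733
At α=0.1: p ≥ α → fail to reject H₀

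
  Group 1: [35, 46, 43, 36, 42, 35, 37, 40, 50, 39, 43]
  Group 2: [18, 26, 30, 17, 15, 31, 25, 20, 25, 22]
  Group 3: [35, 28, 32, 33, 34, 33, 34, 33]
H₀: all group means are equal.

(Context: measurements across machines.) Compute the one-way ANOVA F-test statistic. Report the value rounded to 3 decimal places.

test statistic = 40.275

Group means [40.55, 22.90, 32.75], grand mean 32.310
SSB = Σnᵢ(x̄ᵢ−x̄)² = 1633.080; SSW = ΣΣ(x−x̄ᵢ)² = 527.127
MSB = 1633.080/2 = 816.5398; MSW = 527.127/26 = 20.2741
F = MSB/MSW = 40.2750
df = (2, 26)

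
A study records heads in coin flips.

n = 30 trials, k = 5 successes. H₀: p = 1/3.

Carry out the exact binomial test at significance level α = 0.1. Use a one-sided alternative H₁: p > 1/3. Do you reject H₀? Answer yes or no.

reject H₀: no

Exact binomial: n=30, k=5, p₀=1/3=0.3333
P(X≥5) from Σ C(n,i)·p₀^i·(1−p₀)^(n−i)
p-value (one-sided, H₁ greater) = 0.98777
At α=0.1: p ≥ α → fail to reject H₀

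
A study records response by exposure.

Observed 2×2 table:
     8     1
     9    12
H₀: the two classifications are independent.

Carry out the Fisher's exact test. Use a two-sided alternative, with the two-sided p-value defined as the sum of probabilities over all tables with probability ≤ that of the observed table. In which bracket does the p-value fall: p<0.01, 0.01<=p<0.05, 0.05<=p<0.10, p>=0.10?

Margins: r₁=9, r₂=21, c₁=17, c₂=13, n=30
p_obs = C(9,8)·C(21,9)/C(30,17); sum pmf over tables with pmf ≤ p_obs
p-value (two-sided) = 0.04168
→ bracket: 0.01<=p<0.05

p-value bracket: 0.01<=p<0.05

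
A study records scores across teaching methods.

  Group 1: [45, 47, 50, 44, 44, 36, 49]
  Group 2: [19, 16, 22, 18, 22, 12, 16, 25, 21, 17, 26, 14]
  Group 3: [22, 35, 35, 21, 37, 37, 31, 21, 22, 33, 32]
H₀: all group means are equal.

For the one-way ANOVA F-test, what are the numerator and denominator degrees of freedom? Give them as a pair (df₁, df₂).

degrees of freedom = [2, 27]

k = 3 groups, N = 30 total
df = (k−1, N−k) = (3−1, 30−3) = (2, 27)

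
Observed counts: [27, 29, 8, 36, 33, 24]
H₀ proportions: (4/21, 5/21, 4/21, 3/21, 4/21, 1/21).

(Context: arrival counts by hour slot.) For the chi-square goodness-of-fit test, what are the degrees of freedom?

degrees of freedom = 5

df = k − 1 = 6 − 1 = 5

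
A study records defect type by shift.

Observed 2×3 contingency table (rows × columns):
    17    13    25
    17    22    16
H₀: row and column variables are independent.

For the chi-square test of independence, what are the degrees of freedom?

df = (r−1)(c−1) = (2−1)·(3−1) = 2

degrees of freedom = 2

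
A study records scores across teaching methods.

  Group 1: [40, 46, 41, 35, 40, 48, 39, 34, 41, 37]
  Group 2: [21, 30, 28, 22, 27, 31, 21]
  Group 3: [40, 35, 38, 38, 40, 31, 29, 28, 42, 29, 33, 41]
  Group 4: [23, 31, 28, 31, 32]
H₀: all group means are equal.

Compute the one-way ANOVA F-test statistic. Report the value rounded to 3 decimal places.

Group means [40.10, 25.71, 35.33, 29.00], grand mean 33.824
SSB = Σnᵢ(x̄ᵢ−x̄)² = 997.946; SSW = ΣΣ(x−x̄ᵢ)² = 630.995
MSB = 997.946/3 = 332.6486; MSW = 630.995/30 = 21.0332
F = MSB/MSW = 15.8154
df = (3, 30)

test statistic = 15.815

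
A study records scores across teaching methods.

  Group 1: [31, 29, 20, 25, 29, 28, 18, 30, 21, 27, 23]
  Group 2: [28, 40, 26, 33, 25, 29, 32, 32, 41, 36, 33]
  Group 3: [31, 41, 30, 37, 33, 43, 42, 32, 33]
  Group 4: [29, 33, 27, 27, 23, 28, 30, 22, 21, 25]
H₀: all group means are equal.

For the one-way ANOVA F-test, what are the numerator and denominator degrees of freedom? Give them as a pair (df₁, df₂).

degrees of freedom = [3, 37]

k = 4 groups, N = 41 total
df = (k−1, N−k) = (4−1, 41−4) = (3, 37)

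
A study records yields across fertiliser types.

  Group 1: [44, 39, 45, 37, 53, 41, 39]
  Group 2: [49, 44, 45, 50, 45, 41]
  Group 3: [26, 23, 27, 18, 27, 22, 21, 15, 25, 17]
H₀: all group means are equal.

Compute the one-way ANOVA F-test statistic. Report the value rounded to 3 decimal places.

test statistic = 68.898

Group means [42.57, 45.67, 22.10], grand mean 34.478
SSB = Σnᵢ(x̄ᵢ−x̄)² = 2741.792; SSW = ΣΣ(x−x̄ᵢ)² = 397.948
MSB = 2741.792/2 = 1370.8958; MSW = 397.948/20 = 19.8974
F = MSB/MSW = 68.8983
df = (2, 20)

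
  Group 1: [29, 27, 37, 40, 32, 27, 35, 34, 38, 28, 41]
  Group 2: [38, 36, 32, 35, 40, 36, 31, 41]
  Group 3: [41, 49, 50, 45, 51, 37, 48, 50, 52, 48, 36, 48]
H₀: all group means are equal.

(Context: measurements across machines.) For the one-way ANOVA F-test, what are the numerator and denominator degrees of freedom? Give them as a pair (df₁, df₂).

k = 3 groups, N = 31 total
df = (k−1, N−k) = (3−1, 31−3) = (2, 28)

degrees of freedom = [2, 28]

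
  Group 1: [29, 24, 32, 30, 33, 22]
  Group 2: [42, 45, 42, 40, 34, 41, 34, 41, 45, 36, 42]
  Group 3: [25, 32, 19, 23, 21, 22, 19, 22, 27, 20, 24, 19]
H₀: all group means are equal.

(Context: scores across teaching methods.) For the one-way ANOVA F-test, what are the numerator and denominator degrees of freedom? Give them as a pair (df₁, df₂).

degrees of freedom = [2, 26]

k = 3 groups, N = 29 total
df = (k−1, N−k) = (3−1, 29−3) = (2, 26)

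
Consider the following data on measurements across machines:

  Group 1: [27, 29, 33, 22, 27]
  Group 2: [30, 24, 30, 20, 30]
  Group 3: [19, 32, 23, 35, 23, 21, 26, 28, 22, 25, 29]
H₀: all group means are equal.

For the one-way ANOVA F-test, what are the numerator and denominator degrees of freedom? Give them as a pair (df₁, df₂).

k = 3 groups, N = 21 total
df = (k−1, N−k) = (3−1, 21−3) = (2, 18)

degrees of freedom = [2, 18]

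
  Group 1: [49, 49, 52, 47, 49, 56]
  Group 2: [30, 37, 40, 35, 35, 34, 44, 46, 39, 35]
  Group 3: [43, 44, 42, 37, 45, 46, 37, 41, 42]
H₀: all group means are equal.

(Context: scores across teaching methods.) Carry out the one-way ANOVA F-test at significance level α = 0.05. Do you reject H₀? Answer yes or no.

Group means [50.33, 37.50, 41.89], grand mean 42.160
SSB = Σnᵢ(x̄ᵢ−x̄)² = 618.638; SSW = ΣΣ(x−x̄ᵢ)² = 342.722
MSB = 618.638/2 = 309.3189; MSW = 342.722/22 = 15.5783
F = MSB/MSW = 19.8558
df = (2, 22)
p-value (upper-tail) = 0.00001
At α=0.05: p < α → reject H₀

reject H₀: yes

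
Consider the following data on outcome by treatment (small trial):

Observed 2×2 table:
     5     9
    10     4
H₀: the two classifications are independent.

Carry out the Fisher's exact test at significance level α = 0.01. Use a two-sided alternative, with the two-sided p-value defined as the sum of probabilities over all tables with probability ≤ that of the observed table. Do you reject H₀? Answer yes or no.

reject H₀: no

Margins: r₁=14, r₂=14, c₁=15, c₂=13, n=28
p_obs = C(14,5)·C(14,10)/C(28,15); sum pmf over tables with pmf ≤ p_obs
p-value (two-sided) = 0.12835
At α=0.01: p ≥ α → fail to reject H₀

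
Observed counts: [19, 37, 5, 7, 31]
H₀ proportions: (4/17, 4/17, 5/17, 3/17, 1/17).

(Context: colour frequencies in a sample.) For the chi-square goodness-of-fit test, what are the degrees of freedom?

df = k − 1 = 5 − 1 = 4

degrees of freedom = 4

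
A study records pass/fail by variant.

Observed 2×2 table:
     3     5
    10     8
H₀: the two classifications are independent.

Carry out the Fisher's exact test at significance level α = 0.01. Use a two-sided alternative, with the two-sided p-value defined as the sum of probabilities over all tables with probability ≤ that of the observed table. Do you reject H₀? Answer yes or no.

reject H₀: no

Margins: r₁=8, r₂=18, c₁=13, c₂=13, n=26
p_obs = C(8,3)·C(18,10)/C(26,13); sum pmf over tables with pmf ≤ p_obs
p-value (two-sided) = 0.67277
At α=0.01: p ≥ α → fail to reject H₀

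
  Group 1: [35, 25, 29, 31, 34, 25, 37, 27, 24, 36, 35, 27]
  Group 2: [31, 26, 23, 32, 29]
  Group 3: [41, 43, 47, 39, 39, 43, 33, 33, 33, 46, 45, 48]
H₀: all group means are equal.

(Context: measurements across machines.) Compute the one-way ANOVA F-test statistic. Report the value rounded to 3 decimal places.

test statistic = 17.764

Group means [30.42, 28.20, 40.83], grand mean 34.345
SSB = Σnᵢ(x̄ᵢ−x̄)² = 879.168; SSW = ΣΣ(x−x̄ᵢ)² = 643.383
MSB = 879.168/2 = 439.5842; MSW = 643.383/26 = 24.7455
F = MSB/MSW = 17.7642
df = (2, 26)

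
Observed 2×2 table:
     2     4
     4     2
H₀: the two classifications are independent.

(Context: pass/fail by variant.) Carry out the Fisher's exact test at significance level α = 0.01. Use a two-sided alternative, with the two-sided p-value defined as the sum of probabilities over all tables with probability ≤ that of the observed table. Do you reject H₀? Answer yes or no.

Margins: r₁=6, r₂=6, c₁=6, c₂=6, n=12
p_obs = C(6,2)·C(6,4)/C(12,6); sum pmf over tables with pmf ≤ p_obs
p-value (two-sided) = 0.56710
At α=0.01: p ≥ α → fail to reject H₀

reject H₀: no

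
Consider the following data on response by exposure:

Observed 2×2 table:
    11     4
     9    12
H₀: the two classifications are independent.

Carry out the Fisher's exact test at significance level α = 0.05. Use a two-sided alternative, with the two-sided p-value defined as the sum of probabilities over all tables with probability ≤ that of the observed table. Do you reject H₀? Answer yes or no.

reject H₀: no

Margins: r₁=15, r₂=21, c₁=20, c₂=16, n=36
p_obs = C(15,11)·C(21,9)/C(36,20); sum pmf over tables with pmf ≤ p_obs
p-value (two-sided) = 0.09585
At α=0.05: p ≥ α → fail to reject H₀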